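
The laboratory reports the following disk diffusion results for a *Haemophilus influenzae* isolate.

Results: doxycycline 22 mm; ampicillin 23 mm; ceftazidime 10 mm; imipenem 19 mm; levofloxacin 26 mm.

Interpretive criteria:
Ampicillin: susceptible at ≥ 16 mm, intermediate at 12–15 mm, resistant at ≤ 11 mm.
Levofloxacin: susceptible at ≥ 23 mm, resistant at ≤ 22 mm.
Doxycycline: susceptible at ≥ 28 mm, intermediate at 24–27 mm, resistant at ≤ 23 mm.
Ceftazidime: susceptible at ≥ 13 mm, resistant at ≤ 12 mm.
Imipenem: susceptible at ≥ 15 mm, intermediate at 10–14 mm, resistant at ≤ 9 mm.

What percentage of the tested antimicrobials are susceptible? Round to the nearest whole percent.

Doxycycline (22 mm) ≤ 23 mm → resistant
Ampicillin 23 mm: ≥ 16 mm — S
Ceftazidime 10 mm: ≤ 12 mm — resistant
Imipenem (19 mm) ≥ 15 mm ⇒ S
Levofloxacin (26 mm) ≥ 23 mm — Susceptible
Susceptible: 3/5

60%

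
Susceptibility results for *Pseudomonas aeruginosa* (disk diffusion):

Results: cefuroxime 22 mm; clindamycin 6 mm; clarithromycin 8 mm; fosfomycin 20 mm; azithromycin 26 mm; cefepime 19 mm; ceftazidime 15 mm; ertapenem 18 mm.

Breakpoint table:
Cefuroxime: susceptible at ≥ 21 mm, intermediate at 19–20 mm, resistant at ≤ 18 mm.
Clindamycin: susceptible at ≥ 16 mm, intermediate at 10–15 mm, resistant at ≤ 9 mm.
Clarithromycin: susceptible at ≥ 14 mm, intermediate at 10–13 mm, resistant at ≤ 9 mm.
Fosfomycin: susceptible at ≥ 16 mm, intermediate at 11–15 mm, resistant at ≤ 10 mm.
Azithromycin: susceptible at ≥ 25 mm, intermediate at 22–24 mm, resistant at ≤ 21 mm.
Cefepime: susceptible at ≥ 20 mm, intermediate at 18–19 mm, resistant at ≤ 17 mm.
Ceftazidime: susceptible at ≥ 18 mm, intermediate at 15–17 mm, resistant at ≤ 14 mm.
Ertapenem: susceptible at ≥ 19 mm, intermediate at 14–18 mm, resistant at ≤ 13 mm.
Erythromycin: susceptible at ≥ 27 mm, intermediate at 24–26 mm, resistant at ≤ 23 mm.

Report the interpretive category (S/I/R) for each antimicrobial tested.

Cefuroxime: 22 mm is ≥ 21 mm ⇒ Susceptible
Clindamycin 6 mm: ≤ 9 mm → Resistant
Clarithromycin: 8 mm is ≤ 9 mm → Resistant
Fosfomycin: 20 mm is ≥ 16 mm → Susceptible
Azithromycin 26 mm: ≥ 25 mm ⇒ Susceptible
Cefepime: 19 mm is in 18–19 mm ⇒ I
Ceftazidime: 15 mm is in 15–17 mm → I
Ertapenem: 18 mm is in 14–18 mm — Intermediate

S, R, R, S, S, I, I, I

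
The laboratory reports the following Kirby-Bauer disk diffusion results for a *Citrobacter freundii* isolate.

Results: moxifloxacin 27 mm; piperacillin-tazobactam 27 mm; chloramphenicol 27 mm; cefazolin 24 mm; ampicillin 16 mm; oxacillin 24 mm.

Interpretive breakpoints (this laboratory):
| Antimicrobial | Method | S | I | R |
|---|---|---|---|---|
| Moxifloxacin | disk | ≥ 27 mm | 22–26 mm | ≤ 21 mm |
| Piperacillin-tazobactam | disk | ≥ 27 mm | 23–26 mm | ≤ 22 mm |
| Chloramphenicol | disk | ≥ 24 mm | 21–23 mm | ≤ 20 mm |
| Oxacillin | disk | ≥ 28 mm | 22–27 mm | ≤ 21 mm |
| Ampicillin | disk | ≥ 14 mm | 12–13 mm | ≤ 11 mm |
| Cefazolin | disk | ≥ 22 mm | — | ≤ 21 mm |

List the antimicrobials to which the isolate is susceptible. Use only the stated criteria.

moxifloxacin, piperacillin-tazobactam, chloramphenicol, cefazolin, ampicillin

Moxifloxacin: 27 mm is ≥ 27 mm → susceptible
Piperacillin-tazobactam: 27 mm is ≥ 27 mm — Susceptible
Chloramphenicol 27 mm: ≥ 24 mm — susceptible
Cefazolin (24 mm) ≥ 22 mm → susceptible
Ampicillin: 16 mm is ≥ 14 mm → Susceptible
Oxacillin 24 mm: in 22–27 mm → I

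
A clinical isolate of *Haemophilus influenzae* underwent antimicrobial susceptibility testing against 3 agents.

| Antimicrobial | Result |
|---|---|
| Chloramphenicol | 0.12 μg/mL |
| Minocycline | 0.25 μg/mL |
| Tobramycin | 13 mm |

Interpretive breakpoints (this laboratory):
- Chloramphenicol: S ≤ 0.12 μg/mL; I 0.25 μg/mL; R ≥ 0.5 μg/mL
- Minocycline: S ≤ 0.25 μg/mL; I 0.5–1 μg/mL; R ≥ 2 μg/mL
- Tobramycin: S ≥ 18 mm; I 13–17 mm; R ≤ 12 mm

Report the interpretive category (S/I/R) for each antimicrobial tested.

Chloramphenicol 0.12 μg/mL: ≤ 0.12 μg/mL — susceptible
Minocycline 0.25 μg/mL: ≤ 0.25 μg/mL — Susceptible
Tobramycin (13 mm) in 13–17 mm ⇒ intermediate

S, S, I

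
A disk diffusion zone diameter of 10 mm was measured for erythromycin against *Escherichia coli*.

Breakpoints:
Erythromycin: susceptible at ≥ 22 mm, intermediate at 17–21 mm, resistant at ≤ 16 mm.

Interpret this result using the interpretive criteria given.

R

Erythromycin (10 mm) ≤ 16 mm — R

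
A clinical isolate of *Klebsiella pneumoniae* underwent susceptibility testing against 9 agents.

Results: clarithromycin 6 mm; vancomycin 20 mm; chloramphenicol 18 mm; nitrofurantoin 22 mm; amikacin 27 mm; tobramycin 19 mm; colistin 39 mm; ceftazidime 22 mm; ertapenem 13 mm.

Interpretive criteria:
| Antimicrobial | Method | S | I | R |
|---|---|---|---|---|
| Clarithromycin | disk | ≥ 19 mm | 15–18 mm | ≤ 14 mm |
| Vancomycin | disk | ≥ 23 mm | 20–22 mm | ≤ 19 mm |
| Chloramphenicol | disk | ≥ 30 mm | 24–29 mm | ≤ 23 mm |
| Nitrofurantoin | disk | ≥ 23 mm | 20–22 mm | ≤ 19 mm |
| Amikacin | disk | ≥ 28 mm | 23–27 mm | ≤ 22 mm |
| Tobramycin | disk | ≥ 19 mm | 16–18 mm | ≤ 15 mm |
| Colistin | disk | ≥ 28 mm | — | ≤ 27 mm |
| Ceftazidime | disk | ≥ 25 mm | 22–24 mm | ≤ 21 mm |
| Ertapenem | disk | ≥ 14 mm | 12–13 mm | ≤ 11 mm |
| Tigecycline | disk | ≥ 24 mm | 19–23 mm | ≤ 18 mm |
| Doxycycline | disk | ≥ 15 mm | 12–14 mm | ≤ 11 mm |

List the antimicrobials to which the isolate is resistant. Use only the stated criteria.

clarithromycin, chloramphenicol

Clarithromycin 6 mm: ≤ 14 mm — R
Vancomycin 20 mm: in 20–22 mm → I
Chloramphenicol 18 mm: ≤ 23 mm ⇒ resistant
Nitrofurantoin 22 mm: in 20–22 mm — I
Amikacin: 27 mm is in 23–27 mm → Intermediate
Tobramycin 19 mm: ≥ 19 mm — S
Colistin: 39 mm is ≥ 28 mm — S
Ceftazidime (22 mm) in 22–24 mm — intermediate
Ertapenem: 13 mm is in 12–13 mm → Intermediate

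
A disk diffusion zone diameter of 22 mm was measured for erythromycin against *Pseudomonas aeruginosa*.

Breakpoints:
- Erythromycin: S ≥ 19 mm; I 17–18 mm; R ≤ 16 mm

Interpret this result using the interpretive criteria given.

Erythromycin 22 mm: ≥ 19 mm — S

Susceptible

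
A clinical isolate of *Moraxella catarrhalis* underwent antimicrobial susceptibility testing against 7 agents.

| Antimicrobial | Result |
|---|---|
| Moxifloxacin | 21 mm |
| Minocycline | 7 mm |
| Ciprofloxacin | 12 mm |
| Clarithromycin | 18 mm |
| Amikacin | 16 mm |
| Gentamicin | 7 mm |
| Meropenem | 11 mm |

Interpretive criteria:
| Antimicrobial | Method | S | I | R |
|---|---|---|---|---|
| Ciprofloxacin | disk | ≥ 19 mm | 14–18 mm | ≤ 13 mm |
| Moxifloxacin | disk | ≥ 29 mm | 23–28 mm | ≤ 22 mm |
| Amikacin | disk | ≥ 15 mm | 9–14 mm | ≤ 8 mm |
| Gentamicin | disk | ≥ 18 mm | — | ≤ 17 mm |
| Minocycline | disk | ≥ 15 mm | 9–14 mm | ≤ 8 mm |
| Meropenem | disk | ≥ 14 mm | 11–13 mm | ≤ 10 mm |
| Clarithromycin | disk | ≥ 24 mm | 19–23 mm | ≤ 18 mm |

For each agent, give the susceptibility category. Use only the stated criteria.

Moxifloxacin 21 mm: ≤ 22 mm ⇒ R
Minocycline 7 mm: ≤ 8 mm → Resistant
Ciprofloxacin 12 mm: ≤ 13 mm — R
Clarithromycin: 18 mm is ≤ 18 mm → Resistant
Amikacin (16 mm) ≥ 15 mm → susceptible
Gentamicin 7 mm: ≤ 17 mm ⇒ Resistant
Meropenem 11 mm: in 11–13 mm ⇒ intermediate

R, R, R, R, S, R, I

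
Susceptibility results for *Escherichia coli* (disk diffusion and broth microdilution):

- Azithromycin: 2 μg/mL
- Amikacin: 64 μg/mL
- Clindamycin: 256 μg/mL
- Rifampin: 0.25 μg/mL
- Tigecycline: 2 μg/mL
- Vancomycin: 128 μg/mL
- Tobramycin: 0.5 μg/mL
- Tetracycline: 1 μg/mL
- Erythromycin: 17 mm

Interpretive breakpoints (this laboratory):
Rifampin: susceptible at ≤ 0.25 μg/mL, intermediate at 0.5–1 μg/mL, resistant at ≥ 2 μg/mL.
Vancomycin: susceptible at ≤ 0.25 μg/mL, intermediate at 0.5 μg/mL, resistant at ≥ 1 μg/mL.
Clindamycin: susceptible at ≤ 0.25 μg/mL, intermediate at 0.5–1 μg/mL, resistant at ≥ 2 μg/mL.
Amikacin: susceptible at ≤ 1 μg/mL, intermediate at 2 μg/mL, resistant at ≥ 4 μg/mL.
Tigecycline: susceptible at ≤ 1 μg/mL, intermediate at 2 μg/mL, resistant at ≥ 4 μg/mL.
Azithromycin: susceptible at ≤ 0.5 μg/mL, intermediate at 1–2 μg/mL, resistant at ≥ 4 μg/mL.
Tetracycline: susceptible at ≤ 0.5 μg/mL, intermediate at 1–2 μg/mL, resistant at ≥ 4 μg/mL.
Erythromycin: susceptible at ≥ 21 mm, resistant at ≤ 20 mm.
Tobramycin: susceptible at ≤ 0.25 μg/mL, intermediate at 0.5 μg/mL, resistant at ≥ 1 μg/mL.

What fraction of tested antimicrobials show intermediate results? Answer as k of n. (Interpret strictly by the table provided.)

4 of 9

Azithromycin: 2 μg/mL is in 1–2 μg/mL — I
Amikacin (64 μg/mL) ≥ 4 μg/mL — Resistant
Clindamycin 256 μg/mL: ≥ 2 μg/mL → Resistant
Rifampin: 0.25 μg/mL is ≤ 0.25 μg/mL ⇒ Susceptible
Tigecycline: 2 μg/mL is = 2 μg/mL → I
Vancomycin: 128 μg/mL is ≥ 1 μg/mL → Resistant
Tobramycin (0.5 μg/mL) = 0.5 μg/mL — I
Tetracycline (1 μg/mL) in 1–2 μg/mL — I
Erythromycin (17 mm) ≤ 20 mm — R
Intermediate: 4/9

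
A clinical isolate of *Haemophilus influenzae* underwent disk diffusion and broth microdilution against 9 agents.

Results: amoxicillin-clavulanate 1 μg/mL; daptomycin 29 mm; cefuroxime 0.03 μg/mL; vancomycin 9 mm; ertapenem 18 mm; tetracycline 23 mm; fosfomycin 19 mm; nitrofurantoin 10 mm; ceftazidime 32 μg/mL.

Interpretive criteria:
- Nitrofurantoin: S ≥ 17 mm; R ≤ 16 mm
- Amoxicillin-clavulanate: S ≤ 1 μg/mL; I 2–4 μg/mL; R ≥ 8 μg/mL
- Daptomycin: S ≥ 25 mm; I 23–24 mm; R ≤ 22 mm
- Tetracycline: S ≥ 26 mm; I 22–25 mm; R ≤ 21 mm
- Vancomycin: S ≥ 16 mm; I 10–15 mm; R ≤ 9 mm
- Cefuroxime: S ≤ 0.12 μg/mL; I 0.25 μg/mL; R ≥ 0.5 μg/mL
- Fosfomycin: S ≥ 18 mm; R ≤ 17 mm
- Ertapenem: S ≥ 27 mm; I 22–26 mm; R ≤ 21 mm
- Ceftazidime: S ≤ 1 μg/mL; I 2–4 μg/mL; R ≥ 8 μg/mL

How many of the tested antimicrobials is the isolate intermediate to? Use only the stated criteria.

1

Amoxicillin-clavulanate 1 μg/mL: ≤ 1 μg/mL ⇒ S
Daptomycin 29 mm: ≥ 25 mm — Susceptible
Cefuroxime (0.03 μg/mL) ≤ 0.12 μg/mL → S
Vancomycin 9 mm: ≤ 9 mm — Resistant
Ertapenem 18 mm: ≤ 21 mm → resistant
Tetracycline: 23 mm is in 22–25 mm — I
Fosfomycin (19 mm) ≥ 18 mm ⇒ S
Nitrofurantoin (10 mm) ≤ 16 mm — Resistant
Ceftazidime (32 μg/mL) ≥ 8 μg/mL — Resistant
Intermediate: 1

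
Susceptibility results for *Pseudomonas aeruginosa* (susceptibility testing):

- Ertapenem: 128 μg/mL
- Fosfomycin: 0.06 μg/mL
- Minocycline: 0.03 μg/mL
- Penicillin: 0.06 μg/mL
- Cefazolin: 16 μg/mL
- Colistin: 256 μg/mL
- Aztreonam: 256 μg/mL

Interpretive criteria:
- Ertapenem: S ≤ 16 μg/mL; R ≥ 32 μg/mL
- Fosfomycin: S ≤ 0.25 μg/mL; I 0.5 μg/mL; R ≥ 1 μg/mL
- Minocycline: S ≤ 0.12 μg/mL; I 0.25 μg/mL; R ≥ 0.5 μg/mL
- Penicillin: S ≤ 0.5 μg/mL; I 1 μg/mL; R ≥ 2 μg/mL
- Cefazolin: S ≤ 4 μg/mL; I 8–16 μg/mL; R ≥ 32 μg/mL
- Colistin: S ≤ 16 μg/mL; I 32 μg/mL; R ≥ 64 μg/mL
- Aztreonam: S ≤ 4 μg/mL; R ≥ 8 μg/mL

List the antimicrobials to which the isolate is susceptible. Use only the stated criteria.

fosfomycin, minocycline, penicillin

Ertapenem: 128 μg/mL is ≥ 32 μg/mL — Resistant
Fosfomycin (0.06 μg/mL) ≤ 0.25 μg/mL → Susceptible
Minocycline 0.03 μg/mL: ≤ 0.12 μg/mL → Susceptible
Penicillin 0.06 μg/mL: ≤ 0.5 μg/mL ⇒ Susceptible
Cefazolin 16 μg/mL: in 8–16 μg/mL → Intermediate
Colistin: 256 μg/mL is ≥ 64 μg/mL — Resistant
Aztreonam 256 μg/mL: ≥ 8 μg/mL — Resistant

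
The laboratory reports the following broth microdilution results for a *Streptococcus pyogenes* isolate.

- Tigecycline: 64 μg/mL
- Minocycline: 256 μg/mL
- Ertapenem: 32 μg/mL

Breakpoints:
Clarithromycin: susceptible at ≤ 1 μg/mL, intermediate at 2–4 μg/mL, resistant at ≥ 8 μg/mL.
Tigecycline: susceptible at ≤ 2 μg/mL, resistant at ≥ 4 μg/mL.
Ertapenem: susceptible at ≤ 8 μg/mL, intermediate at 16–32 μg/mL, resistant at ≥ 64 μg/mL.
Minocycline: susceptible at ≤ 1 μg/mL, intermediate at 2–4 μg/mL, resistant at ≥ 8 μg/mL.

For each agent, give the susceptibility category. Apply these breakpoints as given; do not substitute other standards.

R, R, I

Tigecycline 64 μg/mL: ≥ 4 μg/mL ⇒ Resistant
Minocycline: 256 μg/mL is ≥ 8 μg/mL → R
Ertapenem: 32 μg/mL is in 16–32 μg/mL — intermediate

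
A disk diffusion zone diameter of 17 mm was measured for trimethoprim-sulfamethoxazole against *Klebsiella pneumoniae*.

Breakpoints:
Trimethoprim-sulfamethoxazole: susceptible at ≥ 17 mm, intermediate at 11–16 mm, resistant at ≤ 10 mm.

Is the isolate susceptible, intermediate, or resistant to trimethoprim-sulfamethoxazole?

Trimethoprim-sulfamethoxazole 17 mm: ≥ 17 mm ⇒ susceptible

Susceptible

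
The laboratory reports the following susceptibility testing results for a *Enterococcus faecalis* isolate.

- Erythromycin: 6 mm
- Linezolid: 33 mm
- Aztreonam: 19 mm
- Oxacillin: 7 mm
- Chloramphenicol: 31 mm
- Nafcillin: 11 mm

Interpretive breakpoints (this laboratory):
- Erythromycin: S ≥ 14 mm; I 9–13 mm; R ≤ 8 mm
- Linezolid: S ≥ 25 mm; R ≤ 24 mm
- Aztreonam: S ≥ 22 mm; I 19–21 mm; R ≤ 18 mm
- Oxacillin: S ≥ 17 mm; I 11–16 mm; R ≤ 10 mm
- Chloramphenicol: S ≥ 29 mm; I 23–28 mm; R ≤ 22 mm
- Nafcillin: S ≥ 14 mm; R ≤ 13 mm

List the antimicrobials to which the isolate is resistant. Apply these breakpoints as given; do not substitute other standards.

Erythromycin (6 mm) ≤ 8 mm — Resistant
Linezolid (33 mm) ≥ 25 mm → S
Aztreonam: 19 mm is in 19–21 mm ⇒ intermediate
Oxacillin: 7 mm is ≤ 10 mm → R
Chloramphenicol 31 mm: ≥ 29 mm — Susceptible
Nafcillin (11 mm) ≤ 13 mm — resistant

erythromycin, oxacillin, nafcillin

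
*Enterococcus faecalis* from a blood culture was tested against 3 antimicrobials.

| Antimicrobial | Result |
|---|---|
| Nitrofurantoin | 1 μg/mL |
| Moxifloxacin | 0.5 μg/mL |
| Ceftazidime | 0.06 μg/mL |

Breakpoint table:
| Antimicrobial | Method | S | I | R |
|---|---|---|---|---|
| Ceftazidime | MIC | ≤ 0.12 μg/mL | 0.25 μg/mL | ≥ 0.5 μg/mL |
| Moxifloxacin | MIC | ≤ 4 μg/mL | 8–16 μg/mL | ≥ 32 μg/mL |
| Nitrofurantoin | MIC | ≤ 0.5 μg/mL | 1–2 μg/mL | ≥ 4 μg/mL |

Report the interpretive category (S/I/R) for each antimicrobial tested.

Nitrofurantoin: 1 μg/mL is in 1–2 μg/mL — I
Moxifloxacin 0.5 μg/mL: ≤ 4 μg/mL — S
Ceftazidime: 0.06 μg/mL is ≤ 0.12 μg/mL — Susceptible

I, S, S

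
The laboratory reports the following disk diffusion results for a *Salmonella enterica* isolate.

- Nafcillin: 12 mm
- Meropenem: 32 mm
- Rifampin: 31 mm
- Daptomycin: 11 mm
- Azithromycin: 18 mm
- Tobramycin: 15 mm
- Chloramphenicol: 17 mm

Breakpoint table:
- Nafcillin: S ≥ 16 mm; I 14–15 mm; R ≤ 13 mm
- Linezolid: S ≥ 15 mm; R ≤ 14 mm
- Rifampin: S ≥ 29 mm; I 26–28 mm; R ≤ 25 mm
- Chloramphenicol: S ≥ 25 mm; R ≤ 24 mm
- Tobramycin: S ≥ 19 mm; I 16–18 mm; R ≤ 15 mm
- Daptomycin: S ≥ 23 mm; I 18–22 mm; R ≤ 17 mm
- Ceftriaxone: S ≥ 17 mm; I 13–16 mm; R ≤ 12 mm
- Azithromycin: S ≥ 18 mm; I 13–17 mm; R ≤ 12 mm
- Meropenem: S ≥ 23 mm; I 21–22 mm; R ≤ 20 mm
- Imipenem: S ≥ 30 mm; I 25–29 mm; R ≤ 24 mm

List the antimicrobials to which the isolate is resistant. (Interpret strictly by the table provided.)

Nafcillin (12 mm) ≤ 13 mm — resistant
Meropenem (32 mm) ≥ 23 mm — Susceptible
Rifampin (31 mm) ≥ 29 mm → S
Daptomycin (11 mm) ≤ 17 mm ⇒ resistant
Azithromycin (18 mm) ≥ 18 mm — susceptible
Tobramycin (15 mm) ≤ 15 mm — R
Chloramphenicol: 17 mm is ≤ 24 mm — Resistant

nafcillin, daptomycin, tobramycin, chloramphenicol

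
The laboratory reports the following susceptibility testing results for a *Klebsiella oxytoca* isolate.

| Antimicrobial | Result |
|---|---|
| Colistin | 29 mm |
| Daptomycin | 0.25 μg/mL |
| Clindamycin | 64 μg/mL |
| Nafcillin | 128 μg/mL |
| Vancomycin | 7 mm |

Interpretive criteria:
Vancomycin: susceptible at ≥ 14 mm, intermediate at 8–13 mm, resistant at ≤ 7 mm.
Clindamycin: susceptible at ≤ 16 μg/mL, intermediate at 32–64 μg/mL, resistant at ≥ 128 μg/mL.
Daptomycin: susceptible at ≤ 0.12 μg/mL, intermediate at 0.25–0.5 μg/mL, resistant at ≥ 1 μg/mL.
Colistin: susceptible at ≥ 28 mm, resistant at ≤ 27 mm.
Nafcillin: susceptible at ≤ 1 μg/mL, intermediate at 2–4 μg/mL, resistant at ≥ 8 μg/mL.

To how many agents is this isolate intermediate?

Colistin (29 mm) ≥ 28 mm → Susceptible
Daptomycin (0.25 μg/mL) in 0.25–0.5 μg/mL → I
Clindamycin (64 μg/mL) in 32–64 μg/mL → intermediate
Nafcillin 128 μg/mL: ≥ 8 μg/mL → Resistant
Vancomycin 7 mm: ≤ 7 mm ⇒ resistant
Intermediate: 2

2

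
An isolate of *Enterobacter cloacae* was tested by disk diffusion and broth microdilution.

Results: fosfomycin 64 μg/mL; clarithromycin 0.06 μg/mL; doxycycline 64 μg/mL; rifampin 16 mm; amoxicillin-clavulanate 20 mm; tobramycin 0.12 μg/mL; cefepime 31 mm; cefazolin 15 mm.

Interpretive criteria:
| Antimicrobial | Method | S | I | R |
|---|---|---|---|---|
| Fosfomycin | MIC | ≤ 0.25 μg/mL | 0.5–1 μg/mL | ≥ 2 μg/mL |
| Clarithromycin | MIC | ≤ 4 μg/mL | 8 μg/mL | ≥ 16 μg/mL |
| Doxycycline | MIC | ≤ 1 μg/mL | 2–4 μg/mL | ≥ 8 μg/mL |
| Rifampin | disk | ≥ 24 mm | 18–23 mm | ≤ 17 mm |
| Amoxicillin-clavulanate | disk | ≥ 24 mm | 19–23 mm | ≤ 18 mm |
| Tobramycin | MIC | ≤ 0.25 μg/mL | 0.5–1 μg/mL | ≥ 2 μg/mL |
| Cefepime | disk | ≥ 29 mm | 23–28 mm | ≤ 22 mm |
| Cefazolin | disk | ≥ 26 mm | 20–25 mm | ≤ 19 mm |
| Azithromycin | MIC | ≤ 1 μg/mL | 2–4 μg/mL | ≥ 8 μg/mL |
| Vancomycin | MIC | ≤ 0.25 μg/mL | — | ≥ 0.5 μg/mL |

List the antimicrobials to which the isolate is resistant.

fosfomycin, doxycycline, rifampin, cefazolin

Fosfomycin 64 μg/mL: ≥ 2 μg/mL ⇒ Resistant
Clarithromycin (0.06 μg/mL) ≤ 4 μg/mL — susceptible
Doxycycline 64 μg/mL: ≥ 8 μg/mL ⇒ Resistant
Rifampin 16 mm: ≤ 17 mm → resistant
Amoxicillin-clavulanate 20 mm: in 19–23 mm → intermediate
Tobramycin (0.12 μg/mL) ≤ 0.25 μg/mL — susceptible
Cefepime (31 mm) ≥ 29 mm ⇒ S
Cefazolin (15 mm) ≤ 19 mm → R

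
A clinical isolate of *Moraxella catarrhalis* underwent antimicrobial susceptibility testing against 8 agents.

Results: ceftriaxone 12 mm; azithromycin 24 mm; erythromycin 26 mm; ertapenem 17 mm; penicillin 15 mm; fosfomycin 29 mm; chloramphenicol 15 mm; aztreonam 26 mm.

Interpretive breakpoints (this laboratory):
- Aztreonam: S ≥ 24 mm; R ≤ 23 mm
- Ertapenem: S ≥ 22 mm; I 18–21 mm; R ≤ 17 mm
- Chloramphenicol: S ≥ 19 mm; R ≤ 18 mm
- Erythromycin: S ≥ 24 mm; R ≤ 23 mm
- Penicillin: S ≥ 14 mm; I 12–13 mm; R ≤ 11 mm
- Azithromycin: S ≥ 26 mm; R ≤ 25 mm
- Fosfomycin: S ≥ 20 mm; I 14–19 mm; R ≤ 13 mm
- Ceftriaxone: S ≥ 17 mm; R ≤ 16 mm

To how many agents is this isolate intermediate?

Ceftriaxone (12 mm) ≤ 16 mm ⇒ R
Azithromycin: 24 mm is ≤ 25 mm ⇒ resistant
Erythromycin (26 mm) ≥ 24 mm — S
Ertapenem 17 mm: ≤ 17 mm — Resistant
Penicillin 15 mm: ≥ 14 mm — S
Fosfomycin (29 mm) ≥ 20 mm → S
Chloramphenicol (15 mm) ≤ 18 mm — R
Aztreonam: 26 mm is ≥ 24 mm ⇒ susceptible
Intermediate: 0

0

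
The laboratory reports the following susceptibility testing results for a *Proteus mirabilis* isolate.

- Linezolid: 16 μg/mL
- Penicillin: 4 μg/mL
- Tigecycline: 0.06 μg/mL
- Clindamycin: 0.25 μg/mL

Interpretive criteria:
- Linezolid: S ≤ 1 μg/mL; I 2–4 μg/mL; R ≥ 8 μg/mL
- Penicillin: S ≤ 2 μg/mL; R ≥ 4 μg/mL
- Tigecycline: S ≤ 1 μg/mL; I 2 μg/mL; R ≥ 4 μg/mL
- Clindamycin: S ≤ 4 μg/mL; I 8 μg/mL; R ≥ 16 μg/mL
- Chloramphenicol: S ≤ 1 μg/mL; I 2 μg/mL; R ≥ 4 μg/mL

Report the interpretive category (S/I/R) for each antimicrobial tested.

Linezolid 16 μg/mL: ≥ 8 μg/mL ⇒ Resistant
Penicillin (4 μg/mL) ≥ 4 μg/mL — resistant
Tigecycline: 0.06 μg/mL is ≤ 1 μg/mL → susceptible
Clindamycin 0.25 μg/mL: ≤ 4 μg/mL → susceptible

R, R, S, S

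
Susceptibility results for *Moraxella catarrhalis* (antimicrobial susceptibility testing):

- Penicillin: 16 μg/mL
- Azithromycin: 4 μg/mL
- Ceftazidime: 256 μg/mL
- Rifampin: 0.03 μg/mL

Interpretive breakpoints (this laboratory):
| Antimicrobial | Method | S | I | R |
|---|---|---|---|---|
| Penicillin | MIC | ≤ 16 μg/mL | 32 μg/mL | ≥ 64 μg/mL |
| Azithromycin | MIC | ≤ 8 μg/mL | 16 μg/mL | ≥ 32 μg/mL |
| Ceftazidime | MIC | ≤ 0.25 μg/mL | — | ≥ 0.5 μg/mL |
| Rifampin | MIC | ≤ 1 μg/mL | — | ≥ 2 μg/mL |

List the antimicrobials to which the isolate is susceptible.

penicillin, azithromycin, rifampin

Penicillin: 16 μg/mL is ≤ 16 μg/mL — S
Azithromycin (4 μg/mL) ≤ 8 μg/mL ⇒ susceptible
Ceftazidime (256 μg/mL) ≥ 0.5 μg/mL — Resistant
Rifampin (0.03 μg/mL) ≤ 1 μg/mL → susceptible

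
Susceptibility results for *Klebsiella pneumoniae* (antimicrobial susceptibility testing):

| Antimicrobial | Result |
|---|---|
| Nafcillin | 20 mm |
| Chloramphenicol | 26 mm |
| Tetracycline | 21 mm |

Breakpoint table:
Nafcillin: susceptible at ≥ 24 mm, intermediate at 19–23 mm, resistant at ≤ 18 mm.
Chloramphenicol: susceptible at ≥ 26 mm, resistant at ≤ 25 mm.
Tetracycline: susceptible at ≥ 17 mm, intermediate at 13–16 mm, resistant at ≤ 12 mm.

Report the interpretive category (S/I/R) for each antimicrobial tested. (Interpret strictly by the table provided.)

Nafcillin (20 mm) in 19–23 mm → I
Chloramphenicol: 26 mm is ≥ 26 mm ⇒ S
Tetracycline (21 mm) ≥ 17 mm — S

I, S, S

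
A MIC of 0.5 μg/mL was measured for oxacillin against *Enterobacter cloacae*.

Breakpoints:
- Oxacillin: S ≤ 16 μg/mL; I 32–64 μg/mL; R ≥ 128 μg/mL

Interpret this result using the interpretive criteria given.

Oxacillin: 0.5 μg/mL is ≤ 16 μg/mL ⇒ Susceptible

Susceptible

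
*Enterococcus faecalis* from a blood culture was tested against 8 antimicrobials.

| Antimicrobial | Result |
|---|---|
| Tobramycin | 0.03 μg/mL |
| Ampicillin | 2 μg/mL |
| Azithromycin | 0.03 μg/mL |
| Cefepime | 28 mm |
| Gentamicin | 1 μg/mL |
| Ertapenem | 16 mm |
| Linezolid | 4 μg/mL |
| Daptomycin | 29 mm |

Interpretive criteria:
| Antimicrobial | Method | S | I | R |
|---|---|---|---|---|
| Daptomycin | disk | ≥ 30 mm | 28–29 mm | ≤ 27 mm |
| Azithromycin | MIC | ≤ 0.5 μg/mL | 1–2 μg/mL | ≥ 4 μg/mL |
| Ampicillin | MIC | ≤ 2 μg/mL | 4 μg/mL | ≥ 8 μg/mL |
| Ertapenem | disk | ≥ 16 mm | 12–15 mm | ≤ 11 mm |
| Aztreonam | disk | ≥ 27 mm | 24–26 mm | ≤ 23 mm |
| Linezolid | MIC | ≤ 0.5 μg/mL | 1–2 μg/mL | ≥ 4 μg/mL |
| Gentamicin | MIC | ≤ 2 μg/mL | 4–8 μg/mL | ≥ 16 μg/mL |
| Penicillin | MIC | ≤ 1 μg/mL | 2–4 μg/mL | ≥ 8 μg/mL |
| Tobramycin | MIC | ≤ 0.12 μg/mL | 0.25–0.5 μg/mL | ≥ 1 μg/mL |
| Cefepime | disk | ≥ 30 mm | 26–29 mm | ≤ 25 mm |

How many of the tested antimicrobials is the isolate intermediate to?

2

Tobramycin 0.03 μg/mL: ≤ 0.12 μg/mL — Susceptible
Ampicillin (2 μg/mL) ≤ 2 μg/mL → susceptible
Azithromycin 0.03 μg/mL: ≤ 0.5 μg/mL → susceptible
Cefepime (28 mm) in 26–29 mm ⇒ I
Gentamicin: 1 μg/mL is ≤ 2 μg/mL ⇒ susceptible
Ertapenem (16 mm) ≥ 16 mm — S
Linezolid: 4 μg/mL is ≥ 4 μg/mL ⇒ R
Daptomycin (29 mm) in 28–29 mm — I
Intermediate: 2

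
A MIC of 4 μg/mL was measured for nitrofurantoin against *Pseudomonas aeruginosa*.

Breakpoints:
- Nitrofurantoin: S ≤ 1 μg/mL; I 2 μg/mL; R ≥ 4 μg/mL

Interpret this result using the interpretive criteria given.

Resistant

Nitrofurantoin (4 μg/mL) ≥ 4 μg/mL → R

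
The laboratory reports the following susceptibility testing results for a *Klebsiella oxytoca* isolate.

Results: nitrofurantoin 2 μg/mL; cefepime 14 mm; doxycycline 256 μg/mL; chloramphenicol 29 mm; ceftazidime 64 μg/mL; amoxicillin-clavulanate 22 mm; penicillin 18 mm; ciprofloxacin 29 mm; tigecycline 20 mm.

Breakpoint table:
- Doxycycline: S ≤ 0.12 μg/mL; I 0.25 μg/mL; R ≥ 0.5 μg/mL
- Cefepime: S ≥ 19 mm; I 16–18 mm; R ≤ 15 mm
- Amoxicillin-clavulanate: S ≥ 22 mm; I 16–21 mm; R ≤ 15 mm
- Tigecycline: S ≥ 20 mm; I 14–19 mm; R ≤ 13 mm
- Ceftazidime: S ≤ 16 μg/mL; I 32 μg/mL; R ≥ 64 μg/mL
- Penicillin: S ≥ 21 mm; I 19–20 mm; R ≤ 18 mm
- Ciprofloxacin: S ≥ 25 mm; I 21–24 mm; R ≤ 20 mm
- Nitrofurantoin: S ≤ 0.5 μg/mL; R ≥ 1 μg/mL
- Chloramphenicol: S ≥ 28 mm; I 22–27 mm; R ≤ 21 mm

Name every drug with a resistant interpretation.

nitrofurantoin, cefepime, doxycycline, ceftazidime, penicillin

Nitrofurantoin 2 μg/mL: ≥ 1 μg/mL → resistant
Cefepime (14 mm) ≤ 15 mm — Resistant
Doxycycline 256 μg/mL: ≥ 0.5 μg/mL → R
Chloramphenicol: 29 mm is ≥ 28 mm → Susceptible
Ceftazidime (64 μg/mL) ≥ 64 μg/mL → Resistant
Amoxicillin-clavulanate 22 mm: ≥ 22 mm ⇒ S
Penicillin (18 mm) ≤ 18 mm — resistant
Ciprofloxacin (29 mm) ≥ 25 mm ⇒ S
Tigecycline: 20 mm is ≥ 20 mm → susceptible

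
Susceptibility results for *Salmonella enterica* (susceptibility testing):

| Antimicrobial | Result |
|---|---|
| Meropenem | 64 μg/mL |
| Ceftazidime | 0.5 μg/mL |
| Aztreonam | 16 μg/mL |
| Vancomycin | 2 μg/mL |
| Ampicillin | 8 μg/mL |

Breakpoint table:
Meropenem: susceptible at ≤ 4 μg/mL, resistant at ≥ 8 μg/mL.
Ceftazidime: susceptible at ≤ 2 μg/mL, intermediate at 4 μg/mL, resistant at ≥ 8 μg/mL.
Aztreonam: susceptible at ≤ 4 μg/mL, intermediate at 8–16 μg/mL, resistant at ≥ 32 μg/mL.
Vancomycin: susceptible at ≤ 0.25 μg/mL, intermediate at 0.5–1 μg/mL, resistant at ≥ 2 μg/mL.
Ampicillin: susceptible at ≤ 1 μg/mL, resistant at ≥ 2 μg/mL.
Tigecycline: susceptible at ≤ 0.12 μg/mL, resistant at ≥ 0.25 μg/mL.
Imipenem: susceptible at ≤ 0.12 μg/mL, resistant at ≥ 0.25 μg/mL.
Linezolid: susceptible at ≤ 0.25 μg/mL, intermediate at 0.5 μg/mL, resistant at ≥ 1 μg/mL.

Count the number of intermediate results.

1

Meropenem: 64 μg/mL is ≥ 8 μg/mL — resistant
Ceftazidime 0.5 μg/mL: ≤ 2 μg/mL → S
Aztreonam 16 μg/mL: in 8–16 μg/mL ⇒ I
Vancomycin (2 μg/mL) ≥ 2 μg/mL → R
Ampicillin: 8 μg/mL is ≥ 2 μg/mL ⇒ Resistant
Intermediate: 1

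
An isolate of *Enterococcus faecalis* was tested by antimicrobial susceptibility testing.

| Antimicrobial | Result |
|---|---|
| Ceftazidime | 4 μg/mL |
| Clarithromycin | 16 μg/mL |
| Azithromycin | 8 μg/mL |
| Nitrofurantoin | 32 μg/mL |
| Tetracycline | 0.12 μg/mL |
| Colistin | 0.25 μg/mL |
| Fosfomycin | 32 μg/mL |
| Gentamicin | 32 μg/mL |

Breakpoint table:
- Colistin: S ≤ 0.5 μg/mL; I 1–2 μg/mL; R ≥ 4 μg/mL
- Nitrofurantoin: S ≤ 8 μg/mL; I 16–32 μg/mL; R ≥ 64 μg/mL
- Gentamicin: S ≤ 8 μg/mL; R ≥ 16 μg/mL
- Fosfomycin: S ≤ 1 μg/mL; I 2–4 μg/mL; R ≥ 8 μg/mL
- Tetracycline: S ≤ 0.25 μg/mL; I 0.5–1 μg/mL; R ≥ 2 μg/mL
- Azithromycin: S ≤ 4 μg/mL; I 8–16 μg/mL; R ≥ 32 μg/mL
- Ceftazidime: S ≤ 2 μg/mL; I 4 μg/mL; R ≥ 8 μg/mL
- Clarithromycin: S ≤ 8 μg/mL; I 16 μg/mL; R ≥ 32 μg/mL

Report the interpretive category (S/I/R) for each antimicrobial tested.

Ceftazidime (4 μg/mL) = 4 μg/mL ⇒ I
Clarithromycin: 16 μg/mL is = 16 μg/mL → I
Azithromycin (8 μg/mL) in 8–16 μg/mL — Intermediate
Nitrofurantoin (32 μg/mL) in 16–32 μg/mL — I
Tetracycline: 0.12 μg/mL is ≤ 0.25 μg/mL → Susceptible
Colistin 0.25 μg/mL: ≤ 0.5 μg/mL — S
Fosfomycin: 32 μg/mL is ≥ 8 μg/mL → R
Gentamicin 32 μg/mL: ≥ 16 μg/mL ⇒ Resistant

I, I, I, I, S, S, R, R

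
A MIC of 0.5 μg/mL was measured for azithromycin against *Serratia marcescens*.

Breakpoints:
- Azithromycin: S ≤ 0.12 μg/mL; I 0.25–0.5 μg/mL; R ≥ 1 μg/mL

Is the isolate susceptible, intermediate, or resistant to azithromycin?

Intermediate

Azithromycin: 0.5 μg/mL is in 0.25–0.5 μg/mL → I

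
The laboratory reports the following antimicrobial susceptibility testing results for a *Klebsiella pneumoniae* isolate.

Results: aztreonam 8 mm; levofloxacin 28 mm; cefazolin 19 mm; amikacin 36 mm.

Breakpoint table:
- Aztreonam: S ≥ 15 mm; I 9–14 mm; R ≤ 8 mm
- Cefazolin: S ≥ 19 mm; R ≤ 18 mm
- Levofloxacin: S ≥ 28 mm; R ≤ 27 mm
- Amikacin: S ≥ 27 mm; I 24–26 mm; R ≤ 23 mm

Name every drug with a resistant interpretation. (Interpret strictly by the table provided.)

Aztreonam: 8 mm is ≤ 8 mm ⇒ Resistant
Levofloxacin (28 mm) ≥ 28 mm → Susceptible
Cefazolin 19 mm: ≥ 19 mm → susceptible
Amikacin 36 mm: ≥ 27 mm ⇒ S

aztreonam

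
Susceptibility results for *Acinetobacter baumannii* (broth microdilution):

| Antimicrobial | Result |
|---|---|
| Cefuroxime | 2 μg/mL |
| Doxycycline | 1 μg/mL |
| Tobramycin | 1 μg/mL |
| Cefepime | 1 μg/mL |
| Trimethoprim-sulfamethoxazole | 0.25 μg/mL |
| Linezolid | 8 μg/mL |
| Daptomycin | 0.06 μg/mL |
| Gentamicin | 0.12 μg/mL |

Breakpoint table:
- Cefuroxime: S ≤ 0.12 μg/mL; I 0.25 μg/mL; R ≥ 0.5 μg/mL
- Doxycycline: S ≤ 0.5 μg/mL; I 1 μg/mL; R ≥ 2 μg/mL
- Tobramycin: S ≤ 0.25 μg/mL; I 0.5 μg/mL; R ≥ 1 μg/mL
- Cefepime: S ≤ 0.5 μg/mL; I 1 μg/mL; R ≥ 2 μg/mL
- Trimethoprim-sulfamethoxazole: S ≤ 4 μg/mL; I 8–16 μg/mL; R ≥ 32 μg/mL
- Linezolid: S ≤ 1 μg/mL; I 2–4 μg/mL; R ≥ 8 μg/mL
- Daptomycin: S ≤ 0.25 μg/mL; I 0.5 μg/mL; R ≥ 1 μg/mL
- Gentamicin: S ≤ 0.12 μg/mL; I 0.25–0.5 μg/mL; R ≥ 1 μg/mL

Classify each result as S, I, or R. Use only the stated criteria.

R, I, R, I, S, R, S, S

Cefuroxime (2 μg/mL) ≥ 0.5 μg/mL ⇒ resistant
Doxycycline (1 μg/mL) = 1 μg/mL ⇒ Intermediate
Tobramycin 1 μg/mL: ≥ 1 μg/mL — R
Cefepime: 1 μg/mL is = 1 μg/mL → intermediate
Trimethoprim-sulfamethoxazole: 0.25 μg/mL is ≤ 4 μg/mL ⇒ susceptible
Linezolid 8 μg/mL: ≥ 8 μg/mL → resistant
Daptomycin: 0.06 μg/mL is ≤ 0.25 μg/mL — susceptible
Gentamicin: 0.12 μg/mL is ≤ 0.12 μg/mL — Susceptible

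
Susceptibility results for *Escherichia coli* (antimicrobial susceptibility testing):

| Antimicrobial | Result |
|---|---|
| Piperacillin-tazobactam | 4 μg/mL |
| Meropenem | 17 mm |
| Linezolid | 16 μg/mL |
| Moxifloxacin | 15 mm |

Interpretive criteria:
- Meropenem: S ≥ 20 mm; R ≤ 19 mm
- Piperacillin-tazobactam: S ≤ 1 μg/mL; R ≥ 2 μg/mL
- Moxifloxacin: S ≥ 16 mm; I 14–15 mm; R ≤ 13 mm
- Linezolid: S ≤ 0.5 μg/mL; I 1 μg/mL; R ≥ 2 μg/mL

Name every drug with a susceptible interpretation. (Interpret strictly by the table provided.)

none

Piperacillin-tazobactam 4 μg/mL: ≥ 2 μg/mL → resistant
Meropenem (17 mm) ≤ 19 mm — resistant
Linezolid 16 μg/mL: ≥ 2 μg/mL — resistant
Moxifloxacin (15 mm) in 14–15 mm → Intermediate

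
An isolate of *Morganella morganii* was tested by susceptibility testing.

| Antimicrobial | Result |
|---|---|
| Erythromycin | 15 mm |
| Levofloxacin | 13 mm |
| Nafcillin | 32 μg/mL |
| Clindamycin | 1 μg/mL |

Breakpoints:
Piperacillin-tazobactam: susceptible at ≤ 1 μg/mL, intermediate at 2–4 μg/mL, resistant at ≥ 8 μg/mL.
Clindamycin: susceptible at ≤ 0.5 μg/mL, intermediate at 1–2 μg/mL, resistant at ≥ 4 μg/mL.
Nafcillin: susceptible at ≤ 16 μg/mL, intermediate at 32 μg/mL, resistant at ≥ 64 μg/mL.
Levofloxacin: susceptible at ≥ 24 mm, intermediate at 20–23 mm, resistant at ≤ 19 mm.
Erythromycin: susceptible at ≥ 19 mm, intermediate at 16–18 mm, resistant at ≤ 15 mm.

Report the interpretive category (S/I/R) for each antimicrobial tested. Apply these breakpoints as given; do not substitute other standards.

Erythromycin 15 mm: ≤ 15 mm ⇒ resistant
Levofloxacin 13 mm: ≤ 19 mm → R
Nafcillin 32 μg/mL: = 32 μg/mL → intermediate
Clindamycin 1 μg/mL: in 1–2 μg/mL → I

R, R, I, I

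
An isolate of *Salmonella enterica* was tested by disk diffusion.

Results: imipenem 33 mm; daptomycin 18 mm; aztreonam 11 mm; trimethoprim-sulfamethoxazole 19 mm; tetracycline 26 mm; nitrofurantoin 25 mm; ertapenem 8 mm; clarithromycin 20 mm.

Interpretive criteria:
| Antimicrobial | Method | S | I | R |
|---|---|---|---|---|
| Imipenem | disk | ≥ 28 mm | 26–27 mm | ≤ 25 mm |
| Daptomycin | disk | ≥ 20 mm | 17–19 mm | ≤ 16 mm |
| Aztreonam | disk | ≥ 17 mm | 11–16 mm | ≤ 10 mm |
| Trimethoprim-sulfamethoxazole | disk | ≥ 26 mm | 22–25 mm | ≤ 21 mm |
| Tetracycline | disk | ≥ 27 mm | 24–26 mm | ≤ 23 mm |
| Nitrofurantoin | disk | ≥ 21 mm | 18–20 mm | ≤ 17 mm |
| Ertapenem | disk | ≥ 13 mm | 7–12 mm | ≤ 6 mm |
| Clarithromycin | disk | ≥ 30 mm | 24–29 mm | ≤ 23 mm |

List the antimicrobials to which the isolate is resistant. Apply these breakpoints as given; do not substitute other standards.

trimethoprim-sulfamethoxazole, clarithromycin

Imipenem: 33 mm is ≥ 28 mm → S
Daptomycin 18 mm: in 17–19 mm — intermediate
Aztreonam: 11 mm is in 11–16 mm — Intermediate
Trimethoprim-sulfamethoxazole 19 mm: ≤ 21 mm ⇒ Resistant
Tetracycline 26 mm: in 24–26 mm → I
Nitrofurantoin 25 mm: ≥ 21 mm → susceptible
Ertapenem: 8 mm is in 7–12 mm ⇒ intermediate
Clarithromycin (20 mm) ≤ 23 mm — resistant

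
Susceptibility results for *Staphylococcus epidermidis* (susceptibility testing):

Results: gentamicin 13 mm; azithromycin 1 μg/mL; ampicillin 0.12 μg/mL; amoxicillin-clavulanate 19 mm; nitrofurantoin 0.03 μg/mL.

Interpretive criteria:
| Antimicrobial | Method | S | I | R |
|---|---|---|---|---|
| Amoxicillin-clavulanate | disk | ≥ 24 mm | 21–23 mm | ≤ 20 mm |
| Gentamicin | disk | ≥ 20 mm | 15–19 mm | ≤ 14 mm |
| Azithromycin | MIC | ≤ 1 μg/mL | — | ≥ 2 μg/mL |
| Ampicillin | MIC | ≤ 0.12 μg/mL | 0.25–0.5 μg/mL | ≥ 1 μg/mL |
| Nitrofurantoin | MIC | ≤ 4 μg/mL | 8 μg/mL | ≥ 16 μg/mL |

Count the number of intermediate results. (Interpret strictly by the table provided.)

0

Gentamicin 13 mm: ≤ 14 mm → resistant
Azithromycin: 1 μg/mL is ≤ 1 μg/mL → susceptible
Ampicillin 0.12 μg/mL: ≤ 0.12 μg/mL — susceptible
Amoxicillin-clavulanate 19 mm: ≤ 20 mm — Resistant
Nitrofurantoin 0.03 μg/mL: ≤ 4 μg/mL — susceptible
Intermediate: 0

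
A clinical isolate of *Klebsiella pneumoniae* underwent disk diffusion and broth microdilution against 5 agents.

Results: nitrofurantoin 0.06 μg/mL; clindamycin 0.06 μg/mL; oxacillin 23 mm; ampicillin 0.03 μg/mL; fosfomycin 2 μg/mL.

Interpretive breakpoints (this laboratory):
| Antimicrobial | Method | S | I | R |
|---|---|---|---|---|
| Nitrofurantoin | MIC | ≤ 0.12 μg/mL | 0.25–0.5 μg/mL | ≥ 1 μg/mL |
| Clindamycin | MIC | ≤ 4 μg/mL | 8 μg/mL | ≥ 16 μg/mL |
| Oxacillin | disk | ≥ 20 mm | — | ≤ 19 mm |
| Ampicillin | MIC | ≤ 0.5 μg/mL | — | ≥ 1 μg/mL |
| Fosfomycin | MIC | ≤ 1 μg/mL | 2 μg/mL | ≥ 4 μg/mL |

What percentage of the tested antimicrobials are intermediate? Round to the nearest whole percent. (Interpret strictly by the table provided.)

Nitrofurantoin: 0.06 μg/mL is ≤ 0.12 μg/mL ⇒ susceptible
Clindamycin (0.06 μg/mL) ≤ 4 μg/mL — Susceptible
Oxacillin: 23 mm is ≥ 20 mm ⇒ S
Ampicillin 0.03 μg/mL: ≤ 0.5 μg/mL — susceptible
Fosfomycin 2 μg/mL: = 2 μg/mL → Intermediate
Intermediate: 1/5

20%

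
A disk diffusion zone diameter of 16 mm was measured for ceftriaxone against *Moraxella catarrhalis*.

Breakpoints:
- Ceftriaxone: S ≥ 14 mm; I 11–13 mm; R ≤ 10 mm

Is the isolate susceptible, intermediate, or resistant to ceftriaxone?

S

Ceftriaxone 16 mm: ≥ 14 mm ⇒ susceptible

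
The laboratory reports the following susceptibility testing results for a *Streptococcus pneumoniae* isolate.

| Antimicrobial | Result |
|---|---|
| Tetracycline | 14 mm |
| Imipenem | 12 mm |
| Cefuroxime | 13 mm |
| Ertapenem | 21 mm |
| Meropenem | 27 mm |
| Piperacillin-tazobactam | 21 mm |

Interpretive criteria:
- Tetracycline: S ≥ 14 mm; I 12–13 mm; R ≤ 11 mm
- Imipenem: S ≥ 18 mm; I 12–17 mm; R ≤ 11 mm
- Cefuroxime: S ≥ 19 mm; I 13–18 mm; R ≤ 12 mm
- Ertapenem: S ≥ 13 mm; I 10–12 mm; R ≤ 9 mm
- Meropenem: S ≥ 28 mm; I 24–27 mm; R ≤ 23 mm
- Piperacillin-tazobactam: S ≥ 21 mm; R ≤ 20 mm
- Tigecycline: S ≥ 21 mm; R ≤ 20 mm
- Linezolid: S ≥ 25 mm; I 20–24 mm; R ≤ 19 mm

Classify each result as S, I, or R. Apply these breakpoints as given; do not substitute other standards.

S, I, I, S, I, S

Tetracycline 14 mm: ≥ 14 mm ⇒ S
Imipenem (12 mm) in 12–17 mm ⇒ I
Cefuroxime 13 mm: in 13–18 mm → Intermediate
Ertapenem: 21 mm is ≥ 13 mm → susceptible
Meropenem 27 mm: in 24–27 mm — I
Piperacillin-tazobactam (21 mm) ≥ 21 mm ⇒ S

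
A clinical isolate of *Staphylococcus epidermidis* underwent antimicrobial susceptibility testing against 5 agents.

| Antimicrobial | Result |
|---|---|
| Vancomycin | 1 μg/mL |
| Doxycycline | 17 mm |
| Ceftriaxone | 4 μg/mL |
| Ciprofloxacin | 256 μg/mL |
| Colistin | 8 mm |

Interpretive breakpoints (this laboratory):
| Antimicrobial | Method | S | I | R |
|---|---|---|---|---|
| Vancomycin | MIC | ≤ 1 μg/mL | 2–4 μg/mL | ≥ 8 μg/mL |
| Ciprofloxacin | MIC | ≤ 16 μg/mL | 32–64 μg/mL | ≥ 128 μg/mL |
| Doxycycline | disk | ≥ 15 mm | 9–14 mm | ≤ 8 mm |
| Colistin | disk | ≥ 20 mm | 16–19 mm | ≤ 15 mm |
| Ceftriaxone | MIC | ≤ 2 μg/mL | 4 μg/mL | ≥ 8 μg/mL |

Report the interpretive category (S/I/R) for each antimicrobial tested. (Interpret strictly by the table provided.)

S, S, I, R, R

Vancomycin (1 μg/mL) ≤ 1 μg/mL → S
Doxycycline 17 mm: ≥ 15 mm — susceptible
Ceftriaxone: 4 μg/mL is = 4 μg/mL — Intermediate
Ciprofloxacin 256 μg/mL: ≥ 128 μg/mL → resistant
Colistin 8 mm: ≤ 15 mm → Resistant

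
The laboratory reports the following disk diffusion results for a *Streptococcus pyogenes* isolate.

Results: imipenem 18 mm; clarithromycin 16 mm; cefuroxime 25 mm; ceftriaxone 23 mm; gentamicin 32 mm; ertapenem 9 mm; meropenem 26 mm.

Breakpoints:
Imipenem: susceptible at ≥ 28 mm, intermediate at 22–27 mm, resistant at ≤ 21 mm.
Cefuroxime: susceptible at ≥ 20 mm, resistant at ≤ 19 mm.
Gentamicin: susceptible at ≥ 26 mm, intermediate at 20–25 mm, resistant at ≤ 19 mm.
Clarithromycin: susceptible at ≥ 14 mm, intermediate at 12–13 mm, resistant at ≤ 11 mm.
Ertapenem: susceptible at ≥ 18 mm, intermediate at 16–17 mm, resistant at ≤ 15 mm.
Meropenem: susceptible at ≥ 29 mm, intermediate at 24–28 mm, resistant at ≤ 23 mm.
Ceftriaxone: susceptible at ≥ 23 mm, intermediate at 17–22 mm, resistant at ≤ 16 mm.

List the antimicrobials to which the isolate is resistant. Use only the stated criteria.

Imipenem: 18 mm is ≤ 21 mm → Resistant
Clarithromycin 16 mm: ≥ 14 mm — Susceptible
Cefuroxime (25 mm) ≥ 20 mm → Susceptible
Ceftriaxone 23 mm: ≥ 23 mm → Susceptible
Gentamicin (32 mm) ≥ 26 mm → S
Ertapenem 9 mm: ≤ 15 mm — resistant
Meropenem: 26 mm is in 24–28 mm → Intermediate

imipenem, ertapenem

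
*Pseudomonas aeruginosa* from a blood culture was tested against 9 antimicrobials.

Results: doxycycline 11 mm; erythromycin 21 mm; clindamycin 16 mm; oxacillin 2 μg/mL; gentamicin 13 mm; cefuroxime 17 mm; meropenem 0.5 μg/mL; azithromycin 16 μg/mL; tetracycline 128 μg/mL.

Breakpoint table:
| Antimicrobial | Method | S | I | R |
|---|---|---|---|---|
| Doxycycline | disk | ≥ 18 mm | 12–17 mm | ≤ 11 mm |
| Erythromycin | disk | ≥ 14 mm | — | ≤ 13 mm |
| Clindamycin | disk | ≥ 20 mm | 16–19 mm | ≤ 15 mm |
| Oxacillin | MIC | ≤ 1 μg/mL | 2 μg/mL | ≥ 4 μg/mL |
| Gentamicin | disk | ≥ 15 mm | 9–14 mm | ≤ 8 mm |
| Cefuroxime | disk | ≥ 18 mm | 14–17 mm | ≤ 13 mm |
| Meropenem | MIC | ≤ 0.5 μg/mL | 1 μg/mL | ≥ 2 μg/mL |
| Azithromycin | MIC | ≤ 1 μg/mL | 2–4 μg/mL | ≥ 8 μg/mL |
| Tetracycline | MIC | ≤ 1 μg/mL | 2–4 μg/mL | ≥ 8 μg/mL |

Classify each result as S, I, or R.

R, S, I, I, I, I, S, R, R

Doxycycline (11 mm) ≤ 11 mm → resistant
Erythromycin: 21 mm is ≥ 14 mm → susceptible
Clindamycin (16 mm) in 16–19 mm — I
Oxacillin (2 μg/mL) = 2 μg/mL ⇒ I
Gentamicin (13 mm) in 9–14 mm ⇒ intermediate
Cefuroxime 17 mm: in 14–17 mm → Intermediate
Meropenem 0.5 μg/mL: ≤ 0.5 μg/mL — susceptible
Azithromycin: 16 μg/mL is ≥ 8 μg/mL ⇒ R
Tetracycline (128 μg/mL) ≥ 8 μg/mL — Resistant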